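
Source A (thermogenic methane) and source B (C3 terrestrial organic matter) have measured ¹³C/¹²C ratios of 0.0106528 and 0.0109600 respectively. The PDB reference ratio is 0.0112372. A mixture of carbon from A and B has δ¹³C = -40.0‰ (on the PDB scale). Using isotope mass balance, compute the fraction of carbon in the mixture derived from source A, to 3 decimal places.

0.561

δ_A = (0.0106528/0.0112372 − 1)×1000 = (0.947994 − 1)×1000 = -52.006‰
δ_B = (0.0109600/0.0112372 − 1)×1000 = (0.975332 − 1)×1000 = -24.668‰
f_A = (δ_mix − δ_B)/(δ_A − δ_B) = (-40.0 − (-24.668))/(-52.006 − (-24.668))
f_A = -15.332 / -27.338 = 0.5608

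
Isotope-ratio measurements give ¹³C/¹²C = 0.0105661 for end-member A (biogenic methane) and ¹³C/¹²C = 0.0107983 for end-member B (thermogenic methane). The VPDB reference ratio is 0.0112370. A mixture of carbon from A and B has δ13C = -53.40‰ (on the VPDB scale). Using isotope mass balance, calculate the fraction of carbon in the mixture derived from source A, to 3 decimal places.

δ_A = (0.0105661/0.0112370 − 1)×1000 = (0.940295 − 1)×1000 = -59.705‰
δ_B = (0.0107983/0.0112370 − 1)×1000 = (0.960959 − 1)×1000 = -39.041‰
f_A = (δ_mix − δ_B)/(δ_A − δ_B) = (-53.40 − (-39.041))/(-59.705 − (-39.041))
f_A = -14.359 / -20.664 = 0.6949

0.695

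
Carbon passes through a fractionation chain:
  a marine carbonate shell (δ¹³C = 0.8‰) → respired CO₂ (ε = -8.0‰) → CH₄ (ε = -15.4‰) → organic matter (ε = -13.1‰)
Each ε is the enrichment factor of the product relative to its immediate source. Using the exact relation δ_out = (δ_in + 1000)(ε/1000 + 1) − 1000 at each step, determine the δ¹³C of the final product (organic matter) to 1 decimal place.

-35.3‰

step 1: δ = (0.80 + 1000)·(-8.0/1000 + 1) − 1000 = -7.21‰
step 2: δ = (-7.21 + 1000)·(-15.4/1000 + 1) − 1000 = -22.50‰
step 3: δ = (-22.50 + 1000)·(-13.1/1000 + 1) − 1000 = -35.30‰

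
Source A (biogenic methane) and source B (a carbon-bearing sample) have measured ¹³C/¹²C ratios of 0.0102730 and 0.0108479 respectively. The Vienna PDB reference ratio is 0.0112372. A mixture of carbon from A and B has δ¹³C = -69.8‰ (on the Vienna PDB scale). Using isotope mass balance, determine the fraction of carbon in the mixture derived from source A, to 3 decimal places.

δ_A = (0.0102730/0.0112372 − 1)×1000 = (0.914196 − 1)×1000 = -85.804‰
δ_B = (0.0108479/0.0112372 − 1)×1000 = (0.965356 − 1)×1000 = -34.644‰
f_A = (δ_mix − δ_B)/(δ_A − δ_B) = (-69.8 − (-34.644))/(-85.804 − (-34.644))
f_A = -35.156 / -51.160 = 0.6872

0.687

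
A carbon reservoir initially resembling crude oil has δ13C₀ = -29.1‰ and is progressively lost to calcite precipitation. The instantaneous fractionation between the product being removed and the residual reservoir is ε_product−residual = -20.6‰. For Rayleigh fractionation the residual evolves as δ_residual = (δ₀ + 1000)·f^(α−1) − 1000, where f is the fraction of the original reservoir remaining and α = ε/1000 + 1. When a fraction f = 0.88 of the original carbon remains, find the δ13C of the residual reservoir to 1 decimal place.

-26.5‰

Rayleigh residual: δ_res = (δ₀ + 1000)·f^(α−1) − 1000
α = ε/1000 + 1 = 0.97940, so α − 1 = -0.02060
f^(α−1) = 0.88^(-0.02060) = 1.002637
δ_res = (-29.1 + 1000) × 1.002637 − 1000 = 973.460 − 1000 = -26.54‰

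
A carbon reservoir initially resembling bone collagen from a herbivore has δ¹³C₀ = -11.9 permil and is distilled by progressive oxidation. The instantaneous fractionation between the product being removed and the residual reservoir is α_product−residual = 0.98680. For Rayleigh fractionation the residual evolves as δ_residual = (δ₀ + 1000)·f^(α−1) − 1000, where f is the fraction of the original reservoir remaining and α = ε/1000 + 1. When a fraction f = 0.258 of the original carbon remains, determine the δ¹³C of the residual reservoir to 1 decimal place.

5.9 permil

Rayleigh residual: δ_res = (δ₀ + 1000)·f^(α−1) − 1000
α − 1 = -0.01320
f^(α−1) = 0.258^(-0.01320) = 1.018044
δ_res = (-11.9 + 1000) × 1.018044 − 1000 = 1005.929 − 1000 = 5.93 permil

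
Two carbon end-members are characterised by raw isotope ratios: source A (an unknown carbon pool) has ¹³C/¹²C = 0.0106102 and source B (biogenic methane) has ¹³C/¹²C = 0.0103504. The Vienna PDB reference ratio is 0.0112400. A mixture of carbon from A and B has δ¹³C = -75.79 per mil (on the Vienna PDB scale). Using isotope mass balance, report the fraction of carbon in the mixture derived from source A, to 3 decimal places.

δ_A = (0.0106102/0.0112400 − 1)×1000 = (0.943968 − 1)×1000 = -56.032 per mil
δ_B = (0.0103504/0.0112400 − 1)×1000 = (0.920854 − 1)×1000 = -79.146 per mil
f_A = (δ_mix − δ_B)/(δ_A − δ_B) = (-75.79 − (-79.146))/(-56.032 − (-79.146))
f_A = 3.356 / 23.114 = 0.1452

0.145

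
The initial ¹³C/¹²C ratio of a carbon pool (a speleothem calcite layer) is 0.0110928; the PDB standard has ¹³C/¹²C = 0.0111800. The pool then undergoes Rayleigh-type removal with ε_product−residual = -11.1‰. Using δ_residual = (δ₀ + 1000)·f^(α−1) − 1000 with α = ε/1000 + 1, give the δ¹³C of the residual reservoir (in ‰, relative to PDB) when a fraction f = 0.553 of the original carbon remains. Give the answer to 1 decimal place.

-1.3‰

δ₀ = (0.0110928/0.0111800 − 1)×1000 = (0.992200 − 1)×1000 = -7.800‰
α − 1 = ε/1000 = -0.0111
f^(α−1) = 0.553^(-0.0111) = 1.006597
δ_res = (-7.800 + 1000) × 1.006597 − 1000 = 998.746 − 1000 = -1.25‰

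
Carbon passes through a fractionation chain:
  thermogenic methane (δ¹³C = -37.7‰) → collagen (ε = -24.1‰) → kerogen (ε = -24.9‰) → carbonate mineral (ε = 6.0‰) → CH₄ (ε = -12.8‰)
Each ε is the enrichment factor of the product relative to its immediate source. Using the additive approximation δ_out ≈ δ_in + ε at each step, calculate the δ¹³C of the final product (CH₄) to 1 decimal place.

step 1: δ ≈ -37.7 + (-24.1) = -61.8‰
step 2: δ ≈ -61.8 + (-24.9) = -86.7‰
step 3: δ ≈ -86.7 + (6.0) = -80.7‰
step 4: δ ≈ -80.7 + (-12.8) = -93.5‰

-93.5‰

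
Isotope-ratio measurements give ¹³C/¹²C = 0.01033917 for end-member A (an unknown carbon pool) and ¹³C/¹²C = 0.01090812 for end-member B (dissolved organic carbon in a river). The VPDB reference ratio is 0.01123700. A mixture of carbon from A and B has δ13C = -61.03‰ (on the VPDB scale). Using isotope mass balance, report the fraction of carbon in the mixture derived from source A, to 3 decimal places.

δ_A = (0.01033917/0.01123700 − 1)×1000 = (0.920101 − 1)×1000 = -79.899‰
δ_B = (0.01090812/0.01123700 − 1)×1000 = (0.970732 − 1)×1000 = -29.268‰
f_A = (δ_mix − δ_B)/(δ_A − δ_B) = (-61.03 − (-29.268))/(-79.899 − (-29.268))
f_A = -31.762 / -50.632 = 0.6273

0.627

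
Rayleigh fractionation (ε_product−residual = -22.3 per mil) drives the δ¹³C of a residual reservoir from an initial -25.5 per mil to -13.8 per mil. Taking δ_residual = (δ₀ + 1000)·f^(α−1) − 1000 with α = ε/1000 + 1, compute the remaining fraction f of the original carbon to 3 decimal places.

0.586

α − 1 = ε/1000 = -0.0223
(δ_res + 1000)/(δ₀ + 1000) = (-13.8 + 1000)/(-25.5 + 1000) = 986.2/974.5 = 1.012006
f = 1.012006^(1/-0.0223) = exp(ln(1.012006)/-0.0223) = exp(0.01193/-0.0223)
f = exp(-0.5352) = 0.5856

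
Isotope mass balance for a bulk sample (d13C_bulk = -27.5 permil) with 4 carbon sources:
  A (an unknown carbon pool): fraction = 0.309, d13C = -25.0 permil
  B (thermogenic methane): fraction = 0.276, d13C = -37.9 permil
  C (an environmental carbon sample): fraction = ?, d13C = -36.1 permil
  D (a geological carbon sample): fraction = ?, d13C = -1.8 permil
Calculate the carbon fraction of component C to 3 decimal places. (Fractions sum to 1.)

Let f_C and f_D be the unknown fractions; fractions sum to 1 so f_C + f_D = 0.415.
Mass balance: Σ fᵢ·δᵢ = δ_bulk ⇒ f_C·(-36.1) + f_D·(-1.8) = -27.5 − (-18.185) = -9.315
Substitute f_D = 0.415 − f_C:
f_C·(-36.1 − -1.8) = -9.315 − 0.415×(-1.8) = -8.568
f_C = -8.568 / -34.3 = 0.2498

0.250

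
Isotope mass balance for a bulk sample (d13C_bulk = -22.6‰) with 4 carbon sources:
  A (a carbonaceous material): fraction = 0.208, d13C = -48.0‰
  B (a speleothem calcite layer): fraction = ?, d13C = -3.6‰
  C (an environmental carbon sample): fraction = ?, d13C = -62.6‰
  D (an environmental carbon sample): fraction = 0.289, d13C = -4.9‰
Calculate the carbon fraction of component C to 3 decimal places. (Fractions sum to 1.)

Let f_C and f_B be the unknown fractions; fractions sum to 1 so f_C + f_B = 0.503.
Mass balance: Σ fᵢ·δᵢ = δ_bulk ⇒ f_C·(-62.6) + f_B·(-3.6) = -22.6 − (-11.400) = -11.200
Substitute f_B = 0.503 − f_C:
f_C·(-62.6 − -3.6) = -11.200 − 0.503×(-3.6) = -9.389
f_C = -9.389 / -59.0 = 0.1591

0.159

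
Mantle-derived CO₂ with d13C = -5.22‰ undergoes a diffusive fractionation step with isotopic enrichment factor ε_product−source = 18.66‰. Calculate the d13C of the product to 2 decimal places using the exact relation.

Exactly, δ_product = (δ_source + 1000)·(ε/1000 + 1) − 1000.
δ_product = (-5.22 + 1000) × (18.66/1000 + 1) − 1000
δ_product = 13.343‰

13.34‰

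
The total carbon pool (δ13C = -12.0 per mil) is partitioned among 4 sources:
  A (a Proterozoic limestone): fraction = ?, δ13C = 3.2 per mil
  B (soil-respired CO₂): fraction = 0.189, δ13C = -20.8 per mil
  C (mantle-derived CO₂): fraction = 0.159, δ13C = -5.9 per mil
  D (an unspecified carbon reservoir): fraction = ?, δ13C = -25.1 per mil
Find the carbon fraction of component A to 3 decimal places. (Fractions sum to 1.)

Let f_A and f_D be the unknown fractions; fractions sum to 1 so f_A + f_D = 0.652.
Mass balance: Σ fᵢ·δᵢ = δ_bulk ⇒ f_A·(3.2) + f_D·(-25.1) = -12.0 − (-4.869) = -7.131
Substitute f_D = 0.652 − f_A:
f_A·(3.2 − -25.1) = -7.131 − 0.652×(-25.1) = 9.235
f_A = 9.235 / 28.3 = 0.3263

0.326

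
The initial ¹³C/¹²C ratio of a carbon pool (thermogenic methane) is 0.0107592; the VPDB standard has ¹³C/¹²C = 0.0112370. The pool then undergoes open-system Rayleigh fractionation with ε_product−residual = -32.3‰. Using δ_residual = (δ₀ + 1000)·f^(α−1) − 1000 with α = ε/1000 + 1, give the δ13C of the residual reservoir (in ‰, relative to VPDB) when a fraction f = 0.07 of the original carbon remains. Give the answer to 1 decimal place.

δ₀ = (0.0107592/0.0112370 − 1)×1000 = (0.957480 − 1)×1000 = -42.520‰
α − 1 = ε/1000 = -0.0323
f^(α−1) = 0.07^(-0.0323) = 1.089691
δ_res = (-42.520 + 1000) × 1.089691 − 1000 = 1043.357 − 1000 = 43.36‰

43.4‰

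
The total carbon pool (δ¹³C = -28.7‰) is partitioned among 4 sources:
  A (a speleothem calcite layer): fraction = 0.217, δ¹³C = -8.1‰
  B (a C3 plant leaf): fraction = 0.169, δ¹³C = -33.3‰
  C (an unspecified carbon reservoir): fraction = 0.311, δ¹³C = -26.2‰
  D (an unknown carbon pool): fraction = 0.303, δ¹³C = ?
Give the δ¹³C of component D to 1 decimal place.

-43.5‰

Isotope mass balance: δ_bulk = Σ fᵢ·δᵢ.
-28.7 = 0.217×(-8.1) + 0.169×(-33.3) + 0.311×(-26.2) + 0.303×δ_D
0.303·δ_D = -28.7 − (-15.534) = -13.166
δ_D = -13.166 / 0.303 = -43.45‰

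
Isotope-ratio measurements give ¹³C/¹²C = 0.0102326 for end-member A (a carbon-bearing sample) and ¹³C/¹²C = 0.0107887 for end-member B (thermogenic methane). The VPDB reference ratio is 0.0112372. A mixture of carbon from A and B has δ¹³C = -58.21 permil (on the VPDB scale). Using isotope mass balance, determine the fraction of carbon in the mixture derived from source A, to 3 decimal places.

δ_A = (0.0102326/0.0112372 − 1)×1000 = (0.910601 − 1)×1000 = -89.399 permil
δ_B = (0.0107887/0.0112372 − 1)×1000 = (0.960088 − 1)×1000 = -39.912 permil
f_A = (δ_mix − δ_B)/(δ_A − δ_B) = (-58.21 − (-39.912))/(-89.399 − (-39.912))
f_A = -18.298 / -49.487 = 0.3697

0.370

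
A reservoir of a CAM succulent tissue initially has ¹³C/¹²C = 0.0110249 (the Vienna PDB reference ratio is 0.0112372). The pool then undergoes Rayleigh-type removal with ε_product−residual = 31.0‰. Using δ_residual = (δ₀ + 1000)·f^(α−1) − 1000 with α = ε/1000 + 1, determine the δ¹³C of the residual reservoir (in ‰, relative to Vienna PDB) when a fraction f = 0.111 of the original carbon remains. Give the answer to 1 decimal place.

δ₀ = (0.0110249/0.0112372 − 1)×1000 = (0.981107 − 1)×1000 = -18.893‰
α − 1 = ε/1000 = 0.0310
f^(α−1) = 0.111^(0.0310) = 0.934125
δ_res = (-18.893 + 1000) × 0.934125 − 1000 = 916.477 − 1000 = -83.52‰

-83.5‰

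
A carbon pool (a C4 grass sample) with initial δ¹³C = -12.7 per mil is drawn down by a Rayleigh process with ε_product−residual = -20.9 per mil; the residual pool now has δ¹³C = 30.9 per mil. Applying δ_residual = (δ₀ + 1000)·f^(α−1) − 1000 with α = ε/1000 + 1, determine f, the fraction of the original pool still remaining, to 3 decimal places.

0.126

α − 1 = ε/1000 = -0.0209
(δ_res + 1000)/(δ₀ + 1000) = (30.9 + 1000)/(-12.7 + 1000) = 1030.9/987.3 = 1.044161
f = 1.044161^(1/-0.0209) = exp(ln(1.044161)/-0.0209) = exp(0.04321/-0.0209)
f = exp(-2.0676) = 0.1265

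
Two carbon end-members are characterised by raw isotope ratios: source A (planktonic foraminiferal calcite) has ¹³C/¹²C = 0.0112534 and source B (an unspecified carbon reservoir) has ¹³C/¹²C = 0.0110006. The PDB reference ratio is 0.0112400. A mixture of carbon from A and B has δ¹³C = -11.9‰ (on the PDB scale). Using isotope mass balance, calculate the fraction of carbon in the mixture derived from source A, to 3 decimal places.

δ_A = (0.0112534/0.0112400 − 1)×1000 = (1.001192 − 1)×1000 = 1.192‰
δ_B = (0.0110006/0.0112400 − 1)×1000 = (0.978701 − 1)×1000 = -21.299‰
f_A = (δ_mix − δ_B)/(δ_A − δ_B) = (-11.9 − (-21.299))/(1.192 − (-21.299))
f_A = 9.399 / 22.491 = 0.4179

0.418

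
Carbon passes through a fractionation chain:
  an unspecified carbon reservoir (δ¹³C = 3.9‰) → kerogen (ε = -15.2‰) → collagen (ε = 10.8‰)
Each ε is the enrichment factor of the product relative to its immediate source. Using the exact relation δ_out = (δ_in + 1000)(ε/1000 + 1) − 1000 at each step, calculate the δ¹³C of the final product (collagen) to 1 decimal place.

step 1: δ = (3.90 + 1000)·(-15.2/1000 + 1) − 1000 = -11.36‰
step 2: δ = (-11.36 + 1000)·(10.8/1000 + 1) − 1000 = -0.68‰

-0.7‰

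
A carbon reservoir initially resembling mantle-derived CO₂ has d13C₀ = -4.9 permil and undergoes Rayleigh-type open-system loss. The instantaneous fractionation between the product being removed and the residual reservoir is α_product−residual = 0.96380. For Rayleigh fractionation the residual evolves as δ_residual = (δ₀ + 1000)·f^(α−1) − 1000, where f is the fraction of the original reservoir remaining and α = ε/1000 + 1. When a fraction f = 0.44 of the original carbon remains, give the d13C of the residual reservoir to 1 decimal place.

25.1 permil

Rayleigh residual: δ_res = (δ₀ + 1000)·f^(α−1) − 1000
α − 1 = -0.03620
f^(α−1) = 0.44^(-0.03620) = 1.030166
δ_res = (-4.9 + 1000) × 1.030166 − 1000 = 1025.118 − 1000 = 25.12 permil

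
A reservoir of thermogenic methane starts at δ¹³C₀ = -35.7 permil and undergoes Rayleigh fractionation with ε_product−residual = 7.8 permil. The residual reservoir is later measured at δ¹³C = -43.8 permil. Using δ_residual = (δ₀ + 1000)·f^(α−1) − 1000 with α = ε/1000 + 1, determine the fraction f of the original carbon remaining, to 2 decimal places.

0.34

α − 1 = ε/1000 = 0.0078
(δ_res + 1000)/(δ₀ + 1000) = (-43.8 + 1000)/(-35.7 + 1000) = 956.2/964.3 = 0.991600
f = 0.991600^(1/0.0078) = exp(ln(0.991600)/0.0078) = exp(-0.00844/0.0078)
f = exp(-1.0815) = 0.3391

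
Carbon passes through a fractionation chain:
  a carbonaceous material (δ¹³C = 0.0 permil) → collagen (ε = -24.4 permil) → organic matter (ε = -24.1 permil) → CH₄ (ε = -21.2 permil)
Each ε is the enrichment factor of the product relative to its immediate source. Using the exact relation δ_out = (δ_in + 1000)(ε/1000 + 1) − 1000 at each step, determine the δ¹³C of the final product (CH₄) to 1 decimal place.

-68.1 permil

step 1: δ = (0.00 + 1000)·(-24.4/1000 + 1) − 1000 = -24.40 permil
step 2: δ = (-24.40 + 1000)·(-24.1/1000 + 1) − 1000 = -47.91 permil
step 3: δ = (-47.91 + 1000)·(-21.2/1000 + 1) − 1000 = -68.10 permil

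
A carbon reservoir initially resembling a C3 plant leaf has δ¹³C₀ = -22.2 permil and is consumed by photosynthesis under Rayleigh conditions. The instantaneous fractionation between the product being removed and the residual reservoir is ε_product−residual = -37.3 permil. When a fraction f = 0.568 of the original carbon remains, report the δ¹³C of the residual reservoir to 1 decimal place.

Rayleigh residual: δ_res = (δ₀ + 1000)·f^(α−1) − 1000
α = ε/1000 + 1 = 0.96270, so α − 1 = -0.03730
f^(α−1) = 0.568^(-0.03730) = 1.021322
δ_res = (-22.2 + 1000) × 1.021322 − 1000 = 998.649 − 1000 = -1.35 permil

-1.4 permil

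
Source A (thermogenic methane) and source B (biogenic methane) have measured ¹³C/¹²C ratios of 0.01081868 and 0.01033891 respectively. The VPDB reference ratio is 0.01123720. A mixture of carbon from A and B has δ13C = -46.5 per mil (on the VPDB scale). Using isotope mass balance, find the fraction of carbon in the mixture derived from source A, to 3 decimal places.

δ_A = (0.01081868/0.01123720 − 1)×1000 = (0.962756 − 1)×1000 = -37.244 per mil
δ_B = (0.01033891/0.01123720 − 1)×1000 = (0.920061 − 1)×1000 = -79.939 per mil
f_A = (δ_mix − δ_B)/(δ_A − δ_B) = (-46.5 − (-79.939))/(-37.244 − (-79.939))
f_A = 33.439 / 42.695 = 0.7832

0.783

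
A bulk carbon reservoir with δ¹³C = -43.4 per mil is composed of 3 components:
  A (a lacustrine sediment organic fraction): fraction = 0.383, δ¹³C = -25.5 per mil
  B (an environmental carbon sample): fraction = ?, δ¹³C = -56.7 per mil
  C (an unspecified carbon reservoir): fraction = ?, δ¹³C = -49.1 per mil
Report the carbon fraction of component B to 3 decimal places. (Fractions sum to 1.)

0.439

Let f_B and f_C be the unknown fractions; fractions sum to 1 so f_B + f_C = 0.617.
Mass balance: Σ fᵢ·δᵢ = δ_bulk ⇒ f_B·(-56.7) + f_C·(-49.1) = -43.4 − (-9.767) = -33.633
Substitute f_C = 0.617 − f_B:
f_B·(-56.7 − -49.1) = -33.633 − 0.617×(-49.1) = -3.339
f_B = -3.339 / -7.6 = 0.4393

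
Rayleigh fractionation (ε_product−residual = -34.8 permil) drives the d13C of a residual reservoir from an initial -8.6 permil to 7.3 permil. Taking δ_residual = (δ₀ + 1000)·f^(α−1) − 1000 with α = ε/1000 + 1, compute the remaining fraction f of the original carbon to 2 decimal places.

α − 1 = ε/1000 = -0.0348
(δ_res + 1000)/(δ₀ + 1000) = (7.3 + 1000)/(-8.6 + 1000) = 1007.3/991.4 = 1.016038
f = 1.016038^(1/-0.0348) = exp(ln(1.016038)/-0.0348) = exp(0.01591/-0.0348)
f = exp(-0.4572) = 0.6331

0.63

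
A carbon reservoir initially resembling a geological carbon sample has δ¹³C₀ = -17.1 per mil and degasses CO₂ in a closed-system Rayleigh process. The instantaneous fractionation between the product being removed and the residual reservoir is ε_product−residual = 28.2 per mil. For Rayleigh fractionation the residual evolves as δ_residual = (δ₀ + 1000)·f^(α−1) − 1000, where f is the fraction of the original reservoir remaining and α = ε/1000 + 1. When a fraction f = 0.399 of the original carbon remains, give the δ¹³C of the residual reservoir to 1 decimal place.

Rayleigh residual: δ_res = (δ₀ + 1000)·f^(α−1) − 1000
α = ε/1000 + 1 = 1.02820, so α − 1 = 0.02820
f^(α−1) = 0.399^(0.02820) = 0.974423
δ_res = (-17.1 + 1000) × 0.974423 − 1000 = 957.760 − 1000 = -42.24 per mil

-42.2 per mil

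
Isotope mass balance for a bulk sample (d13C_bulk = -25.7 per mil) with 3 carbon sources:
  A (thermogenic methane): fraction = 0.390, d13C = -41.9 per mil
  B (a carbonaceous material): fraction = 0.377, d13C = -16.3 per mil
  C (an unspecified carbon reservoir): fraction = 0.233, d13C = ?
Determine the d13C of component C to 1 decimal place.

-13.8 per mil

Isotope mass balance: δ_bulk = Σ fᵢ·δᵢ.
-25.7 = 0.390×(-41.9) + 0.377×(-16.3) + 0.233×δ_C
0.233·δ_C = -25.7 − (-22.486) = -3.214
δ_C = -3.214 / 0.233 = -13.79 per mil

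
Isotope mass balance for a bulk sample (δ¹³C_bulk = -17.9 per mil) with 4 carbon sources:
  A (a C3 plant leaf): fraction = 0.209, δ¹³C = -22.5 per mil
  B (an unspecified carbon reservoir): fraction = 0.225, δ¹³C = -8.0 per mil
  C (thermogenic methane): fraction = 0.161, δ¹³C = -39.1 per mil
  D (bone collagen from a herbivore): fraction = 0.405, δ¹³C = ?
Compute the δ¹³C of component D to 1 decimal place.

-12.6 per mil

Isotope mass balance: δ_bulk = Σ fᵢ·δᵢ.
-17.9 = 0.209×(-22.5) + 0.225×(-8.0) + 0.161×(-39.1) + 0.405×δ_D
0.405·δ_D = -17.9 − (-12.798) = -5.102
δ_D = -5.102 / 0.405 = -12.60 per mil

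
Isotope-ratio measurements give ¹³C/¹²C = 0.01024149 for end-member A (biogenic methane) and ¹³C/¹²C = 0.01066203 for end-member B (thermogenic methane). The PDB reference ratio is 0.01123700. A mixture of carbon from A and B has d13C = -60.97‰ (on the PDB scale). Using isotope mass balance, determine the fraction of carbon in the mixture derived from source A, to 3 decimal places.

δ_A = (0.01024149/0.01123700 − 1)×1000 = (0.911408 − 1)×1000 = -88.592‰
δ_B = (0.01066203/0.01123700 − 1)×1000 = (0.948832 − 1)×1000 = -51.168‰
f_A = (δ_mix − δ_B)/(δ_A − δ_B) = (-60.97 − (-51.168))/(-88.592 − (-51.168))
f_A = -9.802 / -37.425 = 0.2619

0.262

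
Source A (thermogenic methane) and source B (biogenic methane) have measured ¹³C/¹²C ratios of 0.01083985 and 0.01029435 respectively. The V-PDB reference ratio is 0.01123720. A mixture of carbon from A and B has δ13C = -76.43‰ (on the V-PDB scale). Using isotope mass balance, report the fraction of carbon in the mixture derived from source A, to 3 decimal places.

0.154

δ_A = (0.01083985/0.01123720 − 1)×1000 = (0.964640 − 1)×1000 = -35.360‰
δ_B = (0.01029435/0.01123720 − 1)×1000 = (0.916096 − 1)×1000 = -83.904‰
f_A = (δ_mix − δ_B)/(δ_A − δ_B) = (-76.43 − (-83.904))/(-35.360 − (-83.904))
f_A = 7.474 / 48.544 = 0.1540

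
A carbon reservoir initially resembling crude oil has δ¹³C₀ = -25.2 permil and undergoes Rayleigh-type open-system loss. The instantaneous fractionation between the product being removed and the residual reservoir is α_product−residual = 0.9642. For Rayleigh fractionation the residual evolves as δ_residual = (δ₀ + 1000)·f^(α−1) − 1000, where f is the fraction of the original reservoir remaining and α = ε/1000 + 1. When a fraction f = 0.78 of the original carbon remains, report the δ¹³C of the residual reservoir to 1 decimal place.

-16.5 permil

Rayleigh residual: δ_res = (δ₀ + 1000)·f^(α−1) − 1000
α − 1 = -0.03580
f^(α−1) = 0.78^(-0.03580) = 1.008935
δ_res = (-25.2 + 1000) × 1.008935 − 1000 = 983.509 − 1000 = -16.49 permil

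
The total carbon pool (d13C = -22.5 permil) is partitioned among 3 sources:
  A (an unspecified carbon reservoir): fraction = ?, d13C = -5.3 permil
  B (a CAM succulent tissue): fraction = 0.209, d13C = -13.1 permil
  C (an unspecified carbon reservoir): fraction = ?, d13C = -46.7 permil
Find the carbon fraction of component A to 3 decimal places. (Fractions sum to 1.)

0.415

Let f_A and f_C be the unknown fractions; fractions sum to 1 so f_A + f_C = 0.791.
Mass balance: Σ fᵢ·δᵢ = δ_bulk ⇒ f_A·(-5.3) + f_C·(-46.7) = -22.5 − (-2.738) = -19.762
Substitute f_C = 0.791 − f_A:
f_A·(-5.3 − -46.7) = -19.762 − 0.791×(-46.7) = 17.178
f_A = 17.178 / 41.4 = 0.4149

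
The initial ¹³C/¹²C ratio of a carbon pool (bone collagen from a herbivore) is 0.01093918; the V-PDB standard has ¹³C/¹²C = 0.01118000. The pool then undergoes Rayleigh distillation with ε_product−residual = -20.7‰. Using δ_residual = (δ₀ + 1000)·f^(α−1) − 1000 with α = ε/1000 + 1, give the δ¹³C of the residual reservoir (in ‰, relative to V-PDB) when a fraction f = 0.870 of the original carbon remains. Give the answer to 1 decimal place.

-18.7‰

δ₀ = (0.01093918/0.01118000 − 1)×1000 = (0.978460 − 1)×1000 = -21.540‰
α − 1 = ε/1000 = -0.0207
f^(α−1) = 0.870^(-0.0207) = 1.002887
δ_res = (-21.540 + 1000) × 1.002887 − 1000 = 981.284 − 1000 = -18.72‰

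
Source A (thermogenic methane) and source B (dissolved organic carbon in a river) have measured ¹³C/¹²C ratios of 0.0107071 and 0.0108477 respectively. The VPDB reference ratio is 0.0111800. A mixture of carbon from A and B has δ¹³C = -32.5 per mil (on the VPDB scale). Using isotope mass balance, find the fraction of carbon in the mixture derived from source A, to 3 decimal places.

0.221

δ_A = (0.0107071/0.0111800 − 1)×1000 = (0.957701 − 1)×1000 = -42.299 per mil
δ_B = (0.0108477/0.0111800 − 1)×1000 = (0.970277 − 1)×1000 = -29.723 per mil
f_A = (δ_mix − δ_B)/(δ_A − δ_B) = (-32.5 − (-29.723))/(-42.299 − (-29.723))
f_A = -2.777 / -12.576 = 0.2208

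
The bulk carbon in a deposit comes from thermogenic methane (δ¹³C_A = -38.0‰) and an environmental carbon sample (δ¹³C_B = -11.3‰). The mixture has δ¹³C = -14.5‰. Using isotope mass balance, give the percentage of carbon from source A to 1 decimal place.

δ_mix = f_A·δ_A + (1 − f_A)·δ_B  ⇒  f_A = (δ_mix − δ_B)/(δ_A − δ_B)
f_A = (-14.5 − (-11.3)) / (-38.0 − (-11.3))
f_A = -3.2 / -26.7 = 0.1199

12.0%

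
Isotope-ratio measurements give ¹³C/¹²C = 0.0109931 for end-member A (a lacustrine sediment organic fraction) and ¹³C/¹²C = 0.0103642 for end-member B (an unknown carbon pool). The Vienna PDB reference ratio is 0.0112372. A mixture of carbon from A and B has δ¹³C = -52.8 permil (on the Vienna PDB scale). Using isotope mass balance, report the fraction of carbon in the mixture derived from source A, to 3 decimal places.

δ_A = (0.0109931/0.0112372 − 1)×1000 = (0.978278 − 1)×1000 = -21.722 permil
δ_B = (0.0103642/0.0112372 − 1)×1000 = (0.922312 − 1)×1000 = -77.688 permil
f_A = (δ_mix − δ_B)/(δ_A − δ_B) = (-52.8 − (-77.688))/(-21.722 − (-77.688))
f_A = 24.888 / 55.966 = 0.4447

0.445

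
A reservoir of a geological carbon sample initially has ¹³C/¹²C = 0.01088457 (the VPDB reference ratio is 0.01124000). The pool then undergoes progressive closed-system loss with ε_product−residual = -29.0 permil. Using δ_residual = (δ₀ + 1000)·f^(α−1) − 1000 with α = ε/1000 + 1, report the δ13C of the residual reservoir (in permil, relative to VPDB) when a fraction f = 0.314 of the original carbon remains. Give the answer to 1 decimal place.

1.5 permil

δ₀ = (0.01088457/0.01124000 − 1)×1000 = (0.968378 − 1)×1000 = -31.622 permil
α − 1 = ε/1000 = -0.0290
f^(α−1) = 0.314^(-0.0290) = 1.034163
δ_res = (-31.622 + 1000) × 1.034163 − 1000 = 1001.461 − 1000 = 1.46 permil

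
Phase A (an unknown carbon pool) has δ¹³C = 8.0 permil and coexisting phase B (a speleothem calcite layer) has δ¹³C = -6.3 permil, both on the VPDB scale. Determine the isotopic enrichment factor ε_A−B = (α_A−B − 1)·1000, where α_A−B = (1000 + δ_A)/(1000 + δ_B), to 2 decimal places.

α_A−B = (1000 + 8.0) / (1000 + -6.3) = 1008.0 / 993.7 = 1.014391
ε_A−B = (1.014391 − 1) × 1000 = 14.391 permil
(The approximation ε ≈ δ_A − δ_B would give 14.3 permil.)

14.39 permil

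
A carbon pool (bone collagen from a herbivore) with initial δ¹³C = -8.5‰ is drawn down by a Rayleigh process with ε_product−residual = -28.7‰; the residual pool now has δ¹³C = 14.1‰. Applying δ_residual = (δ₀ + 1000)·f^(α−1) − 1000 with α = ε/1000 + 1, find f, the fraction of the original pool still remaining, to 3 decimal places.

0.456

α − 1 = ε/1000 = -0.0287
(δ_res + 1000)/(δ₀ + 1000) = (14.1 + 1000)/(-8.5 + 1000) = 1014.1/991.5 = 1.022794
f = 1.022794^(1/-0.0287) = exp(ln(1.022794)/-0.0287) = exp(0.02254/-0.0287)
f = exp(-0.7853) = 0.4560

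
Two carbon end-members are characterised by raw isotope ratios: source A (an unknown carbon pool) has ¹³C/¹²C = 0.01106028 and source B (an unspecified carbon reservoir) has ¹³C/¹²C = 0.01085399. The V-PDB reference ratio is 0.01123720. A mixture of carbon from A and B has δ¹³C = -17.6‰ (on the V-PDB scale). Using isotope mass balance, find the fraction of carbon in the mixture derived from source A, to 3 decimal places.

δ_A = (0.01106028/0.01123720 − 1)×1000 = (0.984256 − 1)×1000 = -15.744‰
δ_B = (0.01085399/0.01123720 − 1)×1000 = (0.965898 − 1)×1000 = -34.102‰
f_A = (δ_mix − δ_B)/(δ_A − δ_B) = (-17.6 − (-34.102))/(-15.744 − (-34.102))
f_A = 16.502 / 18.358 = 0.8989

0.899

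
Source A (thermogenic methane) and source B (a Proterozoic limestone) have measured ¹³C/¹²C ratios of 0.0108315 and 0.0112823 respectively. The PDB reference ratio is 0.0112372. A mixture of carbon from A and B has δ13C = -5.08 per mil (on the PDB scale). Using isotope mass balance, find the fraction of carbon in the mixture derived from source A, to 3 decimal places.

0.227

δ_A = (0.0108315/0.0112372 − 1)×1000 = (0.963897 − 1)×1000 = -36.103 per mil
δ_B = (0.0112823/0.0112372 − 1)×1000 = (1.004013 − 1)×1000 = 4.013 per mil
f_A = (δ_mix − δ_B)/(δ_A − δ_B) = (-5.08 − (4.013))/(-36.103 − (4.013))
f_A = -9.093 / -40.117 = 0.2267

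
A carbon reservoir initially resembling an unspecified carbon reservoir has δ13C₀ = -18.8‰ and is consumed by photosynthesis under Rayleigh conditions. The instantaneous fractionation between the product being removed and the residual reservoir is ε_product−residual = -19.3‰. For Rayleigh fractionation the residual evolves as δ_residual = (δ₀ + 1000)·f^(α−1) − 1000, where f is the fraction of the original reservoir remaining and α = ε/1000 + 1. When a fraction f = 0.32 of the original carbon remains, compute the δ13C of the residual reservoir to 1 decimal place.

3.0‰

Rayleigh residual: δ_res = (δ₀ + 1000)·f^(α−1) − 1000
α = ε/1000 + 1 = 0.98070, so α − 1 = -0.01930
f^(α−1) = 0.32^(-0.01930) = 1.022235
δ_res = (-18.8 + 1000) × 1.022235 − 1000 = 1003.017 − 1000 = 3.02‰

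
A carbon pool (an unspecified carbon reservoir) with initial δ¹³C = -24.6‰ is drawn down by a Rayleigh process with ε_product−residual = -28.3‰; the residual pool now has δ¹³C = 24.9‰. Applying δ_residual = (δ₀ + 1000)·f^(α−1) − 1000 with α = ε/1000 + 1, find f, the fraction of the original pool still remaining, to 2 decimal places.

0.17

α − 1 = ε/1000 = -0.0283
(δ_res + 1000)/(δ₀ + 1000) = (24.9 + 1000)/(-24.6 + 1000) = 1024.9/975.4 = 1.050748
f = 1.050748^(1/-0.0283) = exp(ln(1.050748)/-0.0283) = exp(0.04950/-0.0283)
f = exp(-1.7492) = 0.1739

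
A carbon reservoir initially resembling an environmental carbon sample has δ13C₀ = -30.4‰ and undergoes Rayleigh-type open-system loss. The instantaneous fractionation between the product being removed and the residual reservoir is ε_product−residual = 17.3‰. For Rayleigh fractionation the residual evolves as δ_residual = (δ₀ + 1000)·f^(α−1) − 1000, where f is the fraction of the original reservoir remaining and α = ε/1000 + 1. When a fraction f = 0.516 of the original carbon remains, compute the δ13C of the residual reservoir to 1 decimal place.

-41.4‰

Rayleigh residual: δ_res = (δ₀ + 1000)·f^(α−1) − 1000
α = ε/1000 + 1 = 1.01730, so α − 1 = 0.01730
f^(α−1) = 0.516^(0.01730) = 0.988619
δ_res = (-30.4 + 1000) × 0.988619 − 1000 = 958.565 − 1000 = -41.44‰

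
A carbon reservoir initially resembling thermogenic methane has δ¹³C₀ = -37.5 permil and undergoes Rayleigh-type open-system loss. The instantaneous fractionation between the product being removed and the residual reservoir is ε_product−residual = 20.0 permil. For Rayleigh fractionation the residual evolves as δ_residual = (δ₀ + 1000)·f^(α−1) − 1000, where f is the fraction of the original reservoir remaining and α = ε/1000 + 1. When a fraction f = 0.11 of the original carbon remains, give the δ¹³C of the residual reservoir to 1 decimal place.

Rayleigh residual: δ_res = (δ₀ + 1000)·f^(α−1) − 1000
α = ε/1000 + 1 = 1.02000, so α − 1 = 0.02000
f^(α−1) = 0.11^(0.02000) = 0.956815
δ_res = (-37.5 + 1000) × 0.956815 − 1000 = 920.934 − 1000 = -79.07 permil

-79.1 permil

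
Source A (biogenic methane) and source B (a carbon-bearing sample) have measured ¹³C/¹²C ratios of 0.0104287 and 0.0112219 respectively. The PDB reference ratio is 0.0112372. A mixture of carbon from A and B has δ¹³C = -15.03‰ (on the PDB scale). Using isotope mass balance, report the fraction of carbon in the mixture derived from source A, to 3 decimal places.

δ_A = (0.0104287/0.0112372 − 1)×1000 = (0.928051 − 1)×1000 = -71.949‰
δ_B = (0.0112219/0.0112372 − 1)×1000 = (0.998638 − 1)×1000 = -1.362‰
f_A = (δ_mix − δ_B)/(δ_A − δ_B) = (-15.03 − (-1.362))/(-71.949 − (-1.362))
f_A = -13.668 / -70.587 = 0.1936

0.194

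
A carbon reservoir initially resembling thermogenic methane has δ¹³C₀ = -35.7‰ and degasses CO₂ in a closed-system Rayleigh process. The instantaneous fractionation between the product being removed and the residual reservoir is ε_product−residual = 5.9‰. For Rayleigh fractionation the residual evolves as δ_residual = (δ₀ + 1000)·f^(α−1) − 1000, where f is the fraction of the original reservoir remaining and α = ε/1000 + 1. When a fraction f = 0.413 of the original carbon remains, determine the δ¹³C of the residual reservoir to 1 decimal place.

Rayleigh residual: δ_res = (δ₀ + 1000)·f^(α−1) − 1000
α = ε/1000 + 1 = 1.00590, so α − 1 = 0.00590
f^(α−1) = 0.413^(0.00590) = 0.994796
δ_res = (-35.7 + 1000) × 0.994796 − 1000 = 959.282 − 1000 = -40.72‰

-40.7‰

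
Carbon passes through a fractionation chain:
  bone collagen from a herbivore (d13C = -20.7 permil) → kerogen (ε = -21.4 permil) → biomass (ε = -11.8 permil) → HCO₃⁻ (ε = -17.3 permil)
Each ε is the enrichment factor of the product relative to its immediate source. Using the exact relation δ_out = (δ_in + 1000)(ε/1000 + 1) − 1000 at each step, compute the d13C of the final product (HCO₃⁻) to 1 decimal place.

-69.3 permil

step 1: δ = (-20.70 + 1000)·(-21.4/1000 + 1) − 1000 = -41.66 permil
step 2: δ = (-41.66 + 1000)·(-11.8/1000 + 1) − 1000 = -52.97 permil
step 3: δ = (-52.97 + 1000)·(-17.3/1000 + 1) − 1000 = -69.35 permil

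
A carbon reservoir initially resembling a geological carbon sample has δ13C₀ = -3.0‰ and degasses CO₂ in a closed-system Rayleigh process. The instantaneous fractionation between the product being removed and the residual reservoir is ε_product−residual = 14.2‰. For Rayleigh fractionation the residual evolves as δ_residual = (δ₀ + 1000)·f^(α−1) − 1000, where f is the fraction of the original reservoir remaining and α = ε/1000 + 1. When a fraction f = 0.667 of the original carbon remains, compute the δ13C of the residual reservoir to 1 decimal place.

Rayleigh residual: δ_res = (δ₀ + 1000)·f^(α−1) − 1000
α = ε/1000 + 1 = 1.01420, so α − 1 = 0.01420
f^(α−1) = 0.667^(0.01420) = 0.994266
δ_res = (-3.0 + 1000) × 0.994266 − 1000 = 991.283 − 1000 = -8.72‰

-8.7‰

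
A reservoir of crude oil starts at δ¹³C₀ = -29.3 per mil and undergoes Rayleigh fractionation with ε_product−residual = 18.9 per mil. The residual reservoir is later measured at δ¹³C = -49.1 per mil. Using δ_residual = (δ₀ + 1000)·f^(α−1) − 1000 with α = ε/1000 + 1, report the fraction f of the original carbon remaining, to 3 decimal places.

0.336

α − 1 = ε/1000 = 0.0189
(δ_res + 1000)/(δ₀ + 1000) = (-49.1 + 1000)/(-29.3 + 1000) = 950.9/970.7 = 0.979602
f = 0.979602^(1/0.0189) = exp(ln(0.979602)/0.0189) = exp(-0.02061/0.0189)
f = exp(-1.0904) = 0.3361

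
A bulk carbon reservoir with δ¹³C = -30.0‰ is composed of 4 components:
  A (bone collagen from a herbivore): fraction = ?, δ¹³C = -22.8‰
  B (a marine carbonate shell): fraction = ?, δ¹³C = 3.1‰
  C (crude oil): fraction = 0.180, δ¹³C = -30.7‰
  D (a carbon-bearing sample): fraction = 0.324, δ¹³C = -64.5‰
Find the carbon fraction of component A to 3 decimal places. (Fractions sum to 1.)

Let f_A and f_B be the unknown fractions; fractions sum to 1 so f_A + f_B = 0.496.
Mass balance: Σ fᵢ·δᵢ = δ_bulk ⇒ f_A·(-22.8) + f_B·(3.1) = -30.0 − (-26.424) = -3.576
Substitute f_B = 0.496 − f_A:
f_A·(-22.8 − 3.1) = -3.576 − 0.496×(3.1) = -5.114
f_A = -5.114 / -25.9 = 0.1974

0.197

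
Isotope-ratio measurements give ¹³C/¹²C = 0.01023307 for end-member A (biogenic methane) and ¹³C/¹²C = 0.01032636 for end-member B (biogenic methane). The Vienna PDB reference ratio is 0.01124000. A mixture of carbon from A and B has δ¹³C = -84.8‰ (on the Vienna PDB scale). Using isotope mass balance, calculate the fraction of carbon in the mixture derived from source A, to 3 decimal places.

δ_A = (0.01023307/0.01124000 − 1)×1000 = (0.910415 − 1)×1000 = -89.585‰
δ_B = (0.01032636/0.01124000 − 1)×1000 = (0.918715 − 1)×1000 = -81.285‰
f_A = (δ_mix − δ_B)/(δ_A − δ_B) = (-84.8 − (-81.285))/(-89.585 − (-81.285))
f_A = -3.515 / -8.300 = 0.4235

0.424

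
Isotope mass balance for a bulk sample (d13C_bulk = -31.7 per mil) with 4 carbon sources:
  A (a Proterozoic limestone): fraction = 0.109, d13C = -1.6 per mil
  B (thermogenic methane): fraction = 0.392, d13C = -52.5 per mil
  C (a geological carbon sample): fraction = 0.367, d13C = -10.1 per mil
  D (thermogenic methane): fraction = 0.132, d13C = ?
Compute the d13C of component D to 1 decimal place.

Isotope mass balance: δ_bulk = Σ fᵢ·δᵢ.
-31.7 = 0.109×(-1.6) + 0.392×(-52.5) + 0.367×(-10.1) + 0.132×δ_D
0.132·δ_D = -31.7 − (-24.461) = -7.239
δ_D = -7.239 / 0.132 = -54.84 per mil

-54.8 per mil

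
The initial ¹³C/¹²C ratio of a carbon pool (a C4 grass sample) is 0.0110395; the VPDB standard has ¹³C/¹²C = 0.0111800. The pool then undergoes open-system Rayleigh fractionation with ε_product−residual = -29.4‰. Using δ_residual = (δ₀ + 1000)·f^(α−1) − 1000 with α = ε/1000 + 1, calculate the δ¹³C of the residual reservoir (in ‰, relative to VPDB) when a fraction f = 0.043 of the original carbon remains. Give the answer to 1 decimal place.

83.1‰

δ₀ = (0.0110395/0.0111800 − 1)×1000 = (0.987433 − 1)×1000 = -12.567‰
α − 1 = ε/1000 = -0.0294
f^(α−1) = 0.043^(-0.0294) = 1.096923
δ_res = (-12.567 + 1000) × 1.096923 − 1000 = 1083.138 − 1000 = 83.14‰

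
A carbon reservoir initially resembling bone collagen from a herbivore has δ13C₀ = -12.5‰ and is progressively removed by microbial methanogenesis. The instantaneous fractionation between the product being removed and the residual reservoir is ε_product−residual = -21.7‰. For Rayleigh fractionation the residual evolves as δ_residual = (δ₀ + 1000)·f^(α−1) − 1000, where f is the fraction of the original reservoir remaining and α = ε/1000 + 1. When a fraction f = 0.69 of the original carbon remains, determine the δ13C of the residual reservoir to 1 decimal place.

Rayleigh residual: δ_res = (δ₀ + 1000)·f^(α−1) − 1000
α = ε/1000 + 1 = 0.97830, so α − 1 = -0.02170
f^(α−1) = 0.69^(-0.02170) = 1.008085
δ_res = (-12.5 + 1000) × 1.008085 − 1000 = 995.484 − 1000 = -4.52‰

-4.5‰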